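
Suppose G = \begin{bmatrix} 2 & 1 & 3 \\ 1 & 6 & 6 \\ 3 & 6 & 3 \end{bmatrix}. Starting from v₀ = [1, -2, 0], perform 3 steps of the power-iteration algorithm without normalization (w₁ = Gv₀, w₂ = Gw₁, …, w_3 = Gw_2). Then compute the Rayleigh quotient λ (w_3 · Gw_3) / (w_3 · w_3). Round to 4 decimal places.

w1 = Gv₀ = (0, -11, -9)
w2 = Gw1 = (-38, -120, -93)
w3 = Gw2 = (-475, -1316, -1113)
Gw3 = (-5605, -15049, -12660)
w3·Gw3 = (-475)·(-5605) + (-1316)·(-15049) + (-1113)·(-12660) = 36557439; w3·w3 = (-475)·(-475) + (-1316)·(-1316) + (-1113)·(-1113) = 3196250
λ ≈ 36557439/3196250 = 11.4376

λ ≈ 11.4376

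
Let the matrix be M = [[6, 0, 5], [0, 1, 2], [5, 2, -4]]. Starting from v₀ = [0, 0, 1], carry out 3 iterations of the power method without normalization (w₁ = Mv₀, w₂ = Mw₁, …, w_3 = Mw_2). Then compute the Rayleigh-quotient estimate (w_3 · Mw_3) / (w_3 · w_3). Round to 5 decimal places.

-0.35651

w1 = Mv₀ = (5, 2, -4)
w2 = Mw1 = (10, -6, 45)
w3 = Mw2 = (285, 84, -142)
Mw3 = (1000, -200, 2161)
w3·Mw3 = 285·1000 + 84·(-200) + (-142)·2161 = -38662; w3·w3 = 285·285 + 84·84 + (-142)·(-142) = 108445
λ ≈ -38662/108445 = -0.35651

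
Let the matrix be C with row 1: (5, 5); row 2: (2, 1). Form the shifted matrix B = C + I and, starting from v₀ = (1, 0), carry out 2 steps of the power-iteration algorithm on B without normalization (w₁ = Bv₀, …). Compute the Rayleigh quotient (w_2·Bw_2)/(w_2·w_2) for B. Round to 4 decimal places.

B = C + I has rows (6, 5); (2, 2)
w1 = Bv₀ = (6·1 + 5·0; 2·1 + 2·0) = (6, 2)
w2 = Bw1 = (6·6 + 5·2; 2·6 + 2·2) = (46, 16)
Bw2 = (356, 124)
w2·Bw2 = 18360; w2·w2 = 2372; μ ≈ 18360/2372 = 7.7403

μ ≈ 7.7403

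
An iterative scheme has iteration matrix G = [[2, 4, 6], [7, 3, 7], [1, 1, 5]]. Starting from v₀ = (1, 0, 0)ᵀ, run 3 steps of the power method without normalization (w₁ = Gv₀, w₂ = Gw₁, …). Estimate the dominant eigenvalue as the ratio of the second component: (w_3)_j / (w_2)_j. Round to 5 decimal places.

λ ≈ 11.66667

w1 = Gv₀ = (2, 7, 1)
w2 = Gw1 = (38, 42, 14)
w3 = Gw2 = (328, 490, 150)
Ratio at component: 490 / 42 = 11.66667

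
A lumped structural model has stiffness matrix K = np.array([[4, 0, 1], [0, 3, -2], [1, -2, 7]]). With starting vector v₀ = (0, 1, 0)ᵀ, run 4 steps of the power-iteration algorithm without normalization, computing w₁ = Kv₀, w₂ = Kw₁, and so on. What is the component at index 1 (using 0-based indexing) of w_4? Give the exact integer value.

573

w1 = Kv₀ = (4·0 + 0·1 + 1·0; 0·0 + 3·1 + (-2)·0; 1·0 + (-2)·1 + 7·0) = (0, 3, -2)
w2 = Kw1 = (4·0 + 0·3 + 1·(-2); 0·0 + 3·3 + (-2)·(-2); 1·0 + (-2)·3 + 7·(-2)) = (-2, 13, -20)
w3 = Kw2 = (-28, 79, -168)
w4 = Kw3 = (-280, 573, -1362)
The requested component of w4 is 573.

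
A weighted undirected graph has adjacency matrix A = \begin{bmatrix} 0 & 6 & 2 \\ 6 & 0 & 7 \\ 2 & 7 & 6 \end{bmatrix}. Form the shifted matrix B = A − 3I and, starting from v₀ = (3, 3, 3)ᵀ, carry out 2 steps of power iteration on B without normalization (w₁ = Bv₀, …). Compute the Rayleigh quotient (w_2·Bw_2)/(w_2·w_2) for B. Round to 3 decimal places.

B = A − 3I has rows (-3, 6, 2); (6, -3, 7); (2, 7, 3)
w1 = Bv₀ = (15, 30, 36)
w2 = Bw1 = (207, 252, 348)
Bw2 = (1587, 2922, 3222)
w2·Bw2 = 2186109; w2·w2 = 227457; μ ≈ 2186109/227457 = 9.611

μ ≈ 9.611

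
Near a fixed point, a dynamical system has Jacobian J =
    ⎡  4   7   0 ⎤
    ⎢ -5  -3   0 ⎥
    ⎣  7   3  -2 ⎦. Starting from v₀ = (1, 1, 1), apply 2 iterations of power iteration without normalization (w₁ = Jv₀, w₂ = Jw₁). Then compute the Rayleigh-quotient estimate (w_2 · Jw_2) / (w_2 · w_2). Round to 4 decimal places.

w1 = Jv₀ = (4·1 + 7·1 + 0·1; (-5)·1 + (-3)·1 + 0·1; 7·1 + 3·1 + (-2)·1) = (11, -8, 8)
w2 = Jw1 = (4·11 + 7·(-8) + 0·8; (-5)·11 + (-3)·(-8) + 0·8; 7·11 + 3·(-8) + (-2)·8) = (-12, -31, 37)
Jw2 = (-265, 153, -251)
w2·Jw2 = (-12)·(-265) + (-31)·153 + 37·(-251) = -10850; w2·w2 = (-12)·(-12) + (-31)·(-31) + 37·37 = 2474
λ ≈ -10850/2474 = -4.3856

-4.3856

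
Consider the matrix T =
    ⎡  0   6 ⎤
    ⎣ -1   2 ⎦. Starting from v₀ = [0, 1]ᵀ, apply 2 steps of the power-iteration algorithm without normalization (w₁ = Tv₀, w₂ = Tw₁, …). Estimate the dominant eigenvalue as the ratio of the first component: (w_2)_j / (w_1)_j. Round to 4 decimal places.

2.0000

w1 = Tv₀ = (0·0 + 6·1; (-1)·0 + 2·1) = (6, 2)
w2 = Tw1 = (0·6 + 6·2; (-1)·6 + 2·2) = (12, -2)
Ratio at component: 12 / 6 = 2.0000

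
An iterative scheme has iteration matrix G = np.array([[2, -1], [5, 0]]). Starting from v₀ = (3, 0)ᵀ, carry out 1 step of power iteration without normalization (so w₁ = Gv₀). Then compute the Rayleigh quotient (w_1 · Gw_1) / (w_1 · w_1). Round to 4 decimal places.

λ ≈ 1.6552

w1 = Gv₀ = (6, 15)
Gw1 = (-3, 30)
w1·Gw1 = 6·(-3) + 15·30 = 432; w1·w1 = 6·6 + 15·15 = 261
λ ≈ 432/261 = 1.6552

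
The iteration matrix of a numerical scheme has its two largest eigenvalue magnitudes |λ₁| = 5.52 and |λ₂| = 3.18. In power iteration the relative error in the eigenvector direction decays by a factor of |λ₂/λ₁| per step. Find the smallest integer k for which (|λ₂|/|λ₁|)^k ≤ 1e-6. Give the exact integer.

|λ₂/λ₁| = 3.18/5.52 = 0.57609
Need k ≥ ln(1e-6) / ln(0.57609) = -13.8155 / -0.5515 ≈ 25.051
Smallest integer k satisfying the bound: 26

26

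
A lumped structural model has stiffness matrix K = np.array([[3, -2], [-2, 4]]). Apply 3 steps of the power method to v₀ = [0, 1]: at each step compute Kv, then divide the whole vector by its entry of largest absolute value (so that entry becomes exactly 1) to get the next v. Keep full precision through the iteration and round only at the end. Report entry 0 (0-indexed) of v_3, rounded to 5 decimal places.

Kv0 = (-2.000000, 4.000000); divide by 4.000000 → v1 = (-0.500000, 1.000000)
Kv1 = (-3.500000, 5.000000); divide by 5.000000 → v2 = (-0.700000, 1.000000)
Kv2 = (-4.100000, 5.400000); divide by 5.400000 → v3 = (-0.759259, 1.000000)
Requested entry of v3: -82/108 = -0.75926

-0.75926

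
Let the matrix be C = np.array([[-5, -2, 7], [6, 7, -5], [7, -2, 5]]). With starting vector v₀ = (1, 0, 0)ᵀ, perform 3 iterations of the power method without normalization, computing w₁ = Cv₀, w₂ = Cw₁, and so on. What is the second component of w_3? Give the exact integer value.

w1 = Cv₀ = ((-5)·1 + (-2)·0 + 7·0; 6·1 + 7·0 + (-5)·0; 7·1 + (-2)·0 + 5·0) = (-5, 6, 7)
w2 = Cw1 = ((-5)·(-5) + (-2)·6 + 7·7; 6·(-5) + 7·6 + (-5)·7; 7·(-5) + (-2)·6 + 5·7) = (62, -23, -12)
w3 = Cw2 = (-348, 271, 420)
The requested component of w3 is 271.

271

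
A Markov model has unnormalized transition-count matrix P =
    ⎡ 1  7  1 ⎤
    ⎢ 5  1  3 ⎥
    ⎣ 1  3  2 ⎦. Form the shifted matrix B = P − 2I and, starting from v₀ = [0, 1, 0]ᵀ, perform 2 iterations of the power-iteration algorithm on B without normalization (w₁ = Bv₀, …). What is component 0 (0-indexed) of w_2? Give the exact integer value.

-11

B = P − 2I has rows (-1, 7, 1); (5, -1, 3); (1, 3, 0)
w1 = Bv₀ = ((-1)·0 + 7·1 + 1·0; 5·0 + (-1)·1 + 3·0; 1·0 + 3·1 + 0·0) = (7, -1, 3)
w2 = Bw1 = ((-1)·7 + 7·(-1) + 1·3; 5·7 + (-1)·(-1) + 3·3; 1·7 + 3·(-1) + 0·3) = (-11, 45, 4)
Requested component of w2: -11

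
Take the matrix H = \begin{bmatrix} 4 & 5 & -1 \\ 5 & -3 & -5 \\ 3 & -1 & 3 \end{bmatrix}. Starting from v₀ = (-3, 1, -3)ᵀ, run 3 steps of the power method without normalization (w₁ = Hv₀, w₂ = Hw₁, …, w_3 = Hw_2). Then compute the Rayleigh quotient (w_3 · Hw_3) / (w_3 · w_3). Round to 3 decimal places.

w1 = Hv₀ = (4·(-3) + 5·1 + (-1)·(-3); 5·(-3) + (-3)·1 + (-5)·(-3); 3·(-3) + (-1)·1 + 3·(-3)) = (-4, -3, -19)
w2 = Hw1 = (4·(-4) + 5·(-3) + (-1)·(-19); 5·(-4) + (-3)·(-3) + (-5)·(-19); 3·(-4) + (-1)·(-3) + 3·(-19)) = (-12, 84, -66)
w3 = Hw2 = (438, 18, -318)
Hw3 = (2160, 3726, 342)
w3·Hw3 = 438·2160 + 18·3726 + (-318)·342 = 904392; w3·w3 = 438·438 + 18·18 + (-318)·(-318) = 293292
λ ≈ 904392/293292 = 3.084

3.084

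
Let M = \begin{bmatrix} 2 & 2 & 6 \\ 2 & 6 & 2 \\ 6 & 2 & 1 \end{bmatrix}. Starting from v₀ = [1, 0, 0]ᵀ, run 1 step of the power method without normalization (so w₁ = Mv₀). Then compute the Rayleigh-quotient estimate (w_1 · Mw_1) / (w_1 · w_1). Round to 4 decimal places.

w1 = Mv₀ = (2·1 + 2·0 + 6·0; 2·1 + 6·0 + 2·0; 6·1 + 2·0 + 1·0) = (2, 2, 6)
Mw1 = (44, 28, 22)
w1·Mw1 = 2·44 + 2·28 + 6·22 = 276; w1·w1 = 2·2 + 2·2 + 6·6 = 44
λ ≈ 276/44 = 6.2727

λ ≈ 6.2727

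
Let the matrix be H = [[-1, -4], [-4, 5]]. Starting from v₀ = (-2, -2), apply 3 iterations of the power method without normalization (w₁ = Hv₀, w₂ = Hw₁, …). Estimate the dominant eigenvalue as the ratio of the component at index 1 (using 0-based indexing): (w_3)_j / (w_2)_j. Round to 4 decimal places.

λ ≈ 4.8400

w1 = Hv₀ = (10, -2)
w2 = Hw1 = (-2, -50)
w3 = Hw2 = (202, -242)
Ratio at component: -242 / -50 = 4.8400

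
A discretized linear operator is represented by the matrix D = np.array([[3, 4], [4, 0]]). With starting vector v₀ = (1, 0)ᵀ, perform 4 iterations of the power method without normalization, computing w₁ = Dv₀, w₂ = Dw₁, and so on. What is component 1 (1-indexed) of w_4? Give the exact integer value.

769

w1 = Dv₀ = (3, 4)
w2 = Dw1 = (25, 12)
w3 = Dw2 = (123, 100)
w4 = Dw3 = (769, 492)
The requested component of w4 is 769.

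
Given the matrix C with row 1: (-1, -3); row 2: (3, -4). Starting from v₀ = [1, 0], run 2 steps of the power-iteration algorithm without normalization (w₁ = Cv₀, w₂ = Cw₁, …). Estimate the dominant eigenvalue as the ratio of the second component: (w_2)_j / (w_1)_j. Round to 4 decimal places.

w1 = Cv₀ = ((-1)·1 + (-3)·0; 3·1 + (-4)·0) = (-1, 3)
w2 = Cw1 = ((-1)·(-1) + (-3)·3; 3·(-1) + (-4)·3) = (-8, -15)
Ratio at component: -15 / 3 = -5.0000

-5.0000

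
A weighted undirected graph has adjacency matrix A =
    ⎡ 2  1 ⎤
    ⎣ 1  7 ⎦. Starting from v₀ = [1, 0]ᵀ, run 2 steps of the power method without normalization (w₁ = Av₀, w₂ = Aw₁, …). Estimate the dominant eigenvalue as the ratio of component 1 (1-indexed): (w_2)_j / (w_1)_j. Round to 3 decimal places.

w1 = Av₀ = (2, 1)
w2 = Aw1 = (5, 9)
Ratio at component: 5 / 2 = 2.500

λ ≈ 2.500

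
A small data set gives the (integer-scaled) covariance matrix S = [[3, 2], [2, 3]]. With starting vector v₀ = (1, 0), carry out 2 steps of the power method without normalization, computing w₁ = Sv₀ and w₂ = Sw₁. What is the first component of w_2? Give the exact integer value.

13

w1 = Sv₀ = (3·1 + 2·0; 2·1 + 3·0) = (3, 2)
w2 = Sw1 = (3·3 + 2·2; 2·3 + 3·2) = (13, 12)
The requested component of w2 is 13.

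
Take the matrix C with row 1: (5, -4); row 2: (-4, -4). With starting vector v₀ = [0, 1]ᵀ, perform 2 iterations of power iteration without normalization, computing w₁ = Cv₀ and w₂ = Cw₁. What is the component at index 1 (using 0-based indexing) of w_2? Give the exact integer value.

w1 = Cv₀ = (5·0 + (-4)·1; (-4)·0 + (-4)·1) = (-4, -4)
w2 = Cw1 = (5·(-4) + (-4)·(-4); (-4)·(-4) + (-4)·(-4)) = (-4, 32)
The requested component of w2 is 32.

32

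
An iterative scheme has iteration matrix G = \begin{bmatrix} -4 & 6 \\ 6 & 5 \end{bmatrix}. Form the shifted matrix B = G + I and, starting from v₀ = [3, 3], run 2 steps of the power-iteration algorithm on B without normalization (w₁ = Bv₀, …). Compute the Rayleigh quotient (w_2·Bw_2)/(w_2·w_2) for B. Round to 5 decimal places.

8.67785

B = G + I has rows (-3, 6); (6, 6)
w1 = Bv₀ = (9, 36)
w2 = Bw1 = (189, 270)
Bw2 = (1053, 2754)
w2·Bw2 = 942597; w2·w2 = 108621; μ ≈ 942597/108621 = 8.67785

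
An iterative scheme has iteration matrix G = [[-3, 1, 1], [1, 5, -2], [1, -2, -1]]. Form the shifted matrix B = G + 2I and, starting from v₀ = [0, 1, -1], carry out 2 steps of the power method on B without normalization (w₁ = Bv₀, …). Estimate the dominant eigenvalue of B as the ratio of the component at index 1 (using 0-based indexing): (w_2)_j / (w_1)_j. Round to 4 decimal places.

B = G + 2I has rows (-1, 1, 1); (1, 7, -2); (1, -2, 1)
w1 = Bv₀ = ((-1)·0 + 1·1 + 1·(-1); 1·0 + 7·1 + (-2)·(-1); 1·0 + (-2)·1 + 1·(-1)) = (0, 9, -3)
w2 = Bw1 = ((-1)·0 + 1·9 + 1·(-3); 1·0 + 7·9 + (-2)·(-3); 1·0 + (-2)·9 + 1·(-3)) = (6, 69, -21)
Ratio: 69/9 = 7.6667

7.6667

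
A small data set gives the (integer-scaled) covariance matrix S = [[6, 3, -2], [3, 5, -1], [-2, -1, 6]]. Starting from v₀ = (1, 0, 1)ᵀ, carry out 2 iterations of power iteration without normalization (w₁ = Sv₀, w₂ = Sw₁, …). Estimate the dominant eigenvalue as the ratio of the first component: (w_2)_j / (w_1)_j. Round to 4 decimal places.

5.5000

w1 = Sv₀ = (6·1 + 3·0 + (-2)·1; 3·1 + 5·0 + (-1)·1; (-2)·1 + (-1)·0 + 6·1) = (4, 2, 4)
w2 = Sw1 = (6·4 + 3·2 + (-2)·4; 3·4 + 5·2 + (-1)·4; (-2)·4 + (-1)·2 + 6·4) = (22, 18, 14)
Ratio at component: 22 / 4 = 5.5000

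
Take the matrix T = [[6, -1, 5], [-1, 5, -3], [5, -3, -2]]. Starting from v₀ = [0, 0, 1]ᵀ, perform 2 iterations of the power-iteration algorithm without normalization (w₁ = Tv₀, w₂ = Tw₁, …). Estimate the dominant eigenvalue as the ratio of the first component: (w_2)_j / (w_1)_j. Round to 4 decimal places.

λ ≈ 4.6000

w1 = Tv₀ = (6·0 + (-1)·0 + 5·1; (-1)·0 + 5·0 + (-3)·1; 5·0 + (-3)·0 + (-2)·1) = (5, -3, -2)
w2 = Tw1 = (6·5 + (-1)·(-3) + 5·(-2); (-1)·5 + 5·(-3) + (-3)·(-2); 5·5 + (-3)·(-3) + (-2)·(-2)) = (23, -14, 38)
Ratio at component: 23 / 5 = 4.6000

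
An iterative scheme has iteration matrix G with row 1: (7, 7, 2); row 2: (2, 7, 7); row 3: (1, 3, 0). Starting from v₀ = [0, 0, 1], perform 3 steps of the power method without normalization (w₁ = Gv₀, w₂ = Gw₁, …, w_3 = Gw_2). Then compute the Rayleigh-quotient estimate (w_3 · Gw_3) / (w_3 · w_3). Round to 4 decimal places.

w1 = Gv₀ = (7·0 + 7·0 + 2·1; 2·0 + 7·0 + 7·1; 1·0 + 3·0 + 0·1) = (2, 7, 0)
w2 = Gw1 = (7·2 + 7·7 + 2·0; 2·2 + 7·7 + 7·0; 1·2 + 3·7 + 0·0) = (63, 53, 23)
w3 = Gw2 = (858, 658, 222)
Gw3 = (11056, 7876, 2832)
w3·Gw3 = 858·11056 + 658·7876 + 222·2832 = 15297160; w3·w3 = 858·858 + 658·658 + 222·222 = 1218412
λ ≈ 15297160/1218412 = 12.5550

12.5550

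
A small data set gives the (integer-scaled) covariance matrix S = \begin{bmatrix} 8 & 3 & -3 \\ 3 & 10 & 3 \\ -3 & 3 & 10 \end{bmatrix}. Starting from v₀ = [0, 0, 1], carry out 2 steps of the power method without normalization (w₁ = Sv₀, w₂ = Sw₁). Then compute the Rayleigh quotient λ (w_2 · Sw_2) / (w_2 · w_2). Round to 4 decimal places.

w1 = Sv₀ = (8·0 + 3·0 + (-3)·1; 3·0 + 10·0 + 3·1; (-3)·0 + 3·0 + 10·1) = (-3, 3, 10)
w2 = Sw1 = (8·(-3) + 3·3 + (-3)·10; 3·(-3) + 10·3 + 3·10; (-3)·(-3) + 3·3 + 10·10) = (-45, 51, 118)
Sw2 = (-561, 729, 1468)
w2·Sw2 = (-45)·(-561) + 51·729 + 118·1468 = 235648; w2·w2 = (-45)·(-45) + 51·51 + 118·118 = 18550
λ ≈ 235648/18550 = 12.7034

12.7034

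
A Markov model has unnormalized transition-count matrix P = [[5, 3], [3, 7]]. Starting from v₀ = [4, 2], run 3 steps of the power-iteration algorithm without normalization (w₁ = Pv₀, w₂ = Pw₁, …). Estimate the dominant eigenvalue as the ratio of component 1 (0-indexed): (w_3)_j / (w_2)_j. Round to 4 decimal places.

λ ≈ 9.4000

w1 = Pv₀ = (5·4 + 3·2; 3·4 + 7·2) = (26, 26)
w2 = Pw1 = (5·26 + 3·26; 3·26 + 7·26) = (208, 260)
w3 = Pw2 = (1820, 2444)
Ratio at component: 2444 / 260 = 9.4000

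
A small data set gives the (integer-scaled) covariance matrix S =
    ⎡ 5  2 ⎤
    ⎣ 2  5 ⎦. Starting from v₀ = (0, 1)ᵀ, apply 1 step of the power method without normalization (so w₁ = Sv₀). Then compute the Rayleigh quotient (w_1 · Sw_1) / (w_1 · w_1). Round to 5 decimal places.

w1 = Sv₀ = (5·0 + 2·1; 2·0 + 5·1) = (2, 5)
Sw1 = (20, 29)
w1·Sw1 = 2·20 + 5·29 = 185; w1·w1 = 2·2 + 5·5 = 29
λ ≈ 185/29 = 6.37931

λ ≈ 6.37931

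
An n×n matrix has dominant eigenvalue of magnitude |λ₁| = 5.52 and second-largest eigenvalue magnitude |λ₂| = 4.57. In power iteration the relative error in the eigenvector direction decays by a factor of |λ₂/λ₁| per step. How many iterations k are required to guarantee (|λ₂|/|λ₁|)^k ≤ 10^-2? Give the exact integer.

25

|λ₂/λ₁| = 4.57/5.52 = 0.82790
Need k ≥ ln(10^-2) / ln(0.82790) = -4.6052 / -0.1889 ≈ 24.383
Smallest integer k satisfying the bound: 25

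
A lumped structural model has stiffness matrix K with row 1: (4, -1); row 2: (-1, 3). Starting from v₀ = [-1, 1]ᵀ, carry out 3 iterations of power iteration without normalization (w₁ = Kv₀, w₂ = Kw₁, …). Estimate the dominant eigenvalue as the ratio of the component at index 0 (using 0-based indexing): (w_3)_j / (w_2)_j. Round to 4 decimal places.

w1 = Kv₀ = (4·(-1) + (-1)·1; (-1)·(-1) + 3·1) = (-5, 4)
w2 = Kw1 = (4·(-5) + (-1)·4; (-1)·(-5) + 3·4) = (-24, 17)
w3 = Kw2 = (-113, 75)
Ratio at component: -113 / -24 = 4.7083

4.7083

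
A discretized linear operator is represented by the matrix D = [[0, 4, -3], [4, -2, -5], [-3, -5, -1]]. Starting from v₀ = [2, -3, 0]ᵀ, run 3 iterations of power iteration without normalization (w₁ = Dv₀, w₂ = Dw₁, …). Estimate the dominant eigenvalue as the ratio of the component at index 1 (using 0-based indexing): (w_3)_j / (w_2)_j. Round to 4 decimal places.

λ ≈ -4.7355

w1 = Dv₀ = (0·2 + 4·(-3) + (-3)·0; 4·2 + (-2)·(-3) + (-5)·0; (-3)·2 + (-5)·(-3) + (-1)·0) = (-12, 14, 9)
w2 = Dw1 = (0·(-12) + 4·14 + (-3)·9; 4·(-12) + (-2)·14 + (-5)·9; (-3)·(-12) + (-5)·14 + (-1)·9) = (29, -121, -43)
w3 = Dw2 = (-355, 573, 561)
Ratio at component: 573 / -121 = -4.7355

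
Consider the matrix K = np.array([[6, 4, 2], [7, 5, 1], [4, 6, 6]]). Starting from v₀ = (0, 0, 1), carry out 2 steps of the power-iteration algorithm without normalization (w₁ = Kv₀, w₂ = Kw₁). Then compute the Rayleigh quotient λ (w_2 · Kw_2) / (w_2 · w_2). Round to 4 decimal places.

12.1972

w1 = Kv₀ = (6·0 + 4·0 + 2·1; 7·0 + 5·0 + 1·1; 4·0 + 6·0 + 6·1) = (2, 1, 6)
w2 = Kw1 = (6·2 + 4·1 + 2·6; 7·2 + 5·1 + 1·6; 4·2 + 6·1 + 6·6) = (28, 25, 50)
Kw2 = (368, 371, 562)
w2·Kw2 = 28·368 + 25·371 + 50·562 = 47679; w2·w2 = 28·28 + 25·25 + 50·50 = 3909
λ ≈ 47679/3909 = 12.1972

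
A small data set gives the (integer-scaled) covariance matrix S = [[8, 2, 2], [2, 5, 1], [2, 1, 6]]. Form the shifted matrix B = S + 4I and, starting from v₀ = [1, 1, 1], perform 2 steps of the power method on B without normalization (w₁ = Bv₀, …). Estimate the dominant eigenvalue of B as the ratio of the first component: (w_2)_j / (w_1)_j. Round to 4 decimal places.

B = S + 4I has rows (12, 2, 2); (2, 9, 1); (2, 1, 10)
w1 = Bv₀ = (16, 12, 13)
w2 = Bw1 = (242, 153, 174)
Ratio: 242/16 = 15.1250

15.1250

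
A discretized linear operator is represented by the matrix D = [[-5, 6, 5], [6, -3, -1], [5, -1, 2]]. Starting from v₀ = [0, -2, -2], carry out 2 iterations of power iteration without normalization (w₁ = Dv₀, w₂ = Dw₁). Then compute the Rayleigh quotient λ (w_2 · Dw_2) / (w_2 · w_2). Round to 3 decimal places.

w1 = Dv₀ = ((-5)·0 + 6·(-2) + 5·(-2); 6·0 + (-3)·(-2) + (-1)·(-2); 5·0 + (-1)·(-2) + 2·(-2)) = (-22, 8, -2)
w2 = Dw1 = ((-5)·(-22) + 6·8 + 5·(-2); 6·(-22) + (-3)·8 + (-1)·(-2); 5·(-22) + (-1)·8 + 2·(-2)) = (148, -154, -122)
Dw2 = (-2274, 1472, 650)
w2·Dw2 = 148·(-2274) + (-154)·1472 + (-122)·650 = -642540; w2·w2 = 148·148 + (-154)·(-154) + (-122)·(-122) = 60504
λ ≈ -642540/60504 = -10.620

λ ≈ -10.620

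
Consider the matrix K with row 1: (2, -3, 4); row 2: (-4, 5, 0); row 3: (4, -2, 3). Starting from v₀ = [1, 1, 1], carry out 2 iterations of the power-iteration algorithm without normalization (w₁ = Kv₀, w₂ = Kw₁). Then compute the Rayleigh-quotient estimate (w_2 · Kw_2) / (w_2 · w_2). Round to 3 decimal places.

7.693

w1 = Kv₀ = (2·1 + (-3)·1 + 4·1; (-4)·1 + 5·1 + 0·1; 4·1 + (-2)·1 + 3·1) = (3, 1, 5)
w2 = Kw1 = (2·3 + (-3)·1 + 4·5; (-4)·3 + 5·1 + 0·5; 4·3 + (-2)·1 + 3·5) = (23, -7, 25)
Kw2 = (167, -127, 181)
w2·Kw2 = 23·167 + (-7)·(-127) + 25·181 = 9255; w2·w2 = 23·23 + (-7)·(-7) + 25·25 = 1203
λ ≈ 9255/1203 = 7.693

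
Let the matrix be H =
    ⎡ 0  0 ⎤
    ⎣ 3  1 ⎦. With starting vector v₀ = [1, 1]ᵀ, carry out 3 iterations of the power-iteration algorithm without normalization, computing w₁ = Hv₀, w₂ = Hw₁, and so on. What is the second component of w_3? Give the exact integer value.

w1 = Hv₀ = (0, 4)
w2 = Hw1 = (0, 4)
w3 = Hw2 = (0, 4)
The requested component of w3 is 4.

4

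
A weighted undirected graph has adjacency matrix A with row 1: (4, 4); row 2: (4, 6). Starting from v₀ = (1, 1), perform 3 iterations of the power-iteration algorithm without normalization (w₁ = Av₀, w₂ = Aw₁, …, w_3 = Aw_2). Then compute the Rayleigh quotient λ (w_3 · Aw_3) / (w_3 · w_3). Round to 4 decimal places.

w1 = Av₀ = (8, 10)
w2 = Aw1 = (72, 92)
w3 = Aw2 = (656, 840)
Aw3 = (5984, 7664)
w3·Aw3 = 656·5984 + 840·7664 = 10363264; w3·w3 = 656·656 + 840·840 = 1135936
λ ≈ 10363264/1135936 = 9.1231

λ ≈ 9.1231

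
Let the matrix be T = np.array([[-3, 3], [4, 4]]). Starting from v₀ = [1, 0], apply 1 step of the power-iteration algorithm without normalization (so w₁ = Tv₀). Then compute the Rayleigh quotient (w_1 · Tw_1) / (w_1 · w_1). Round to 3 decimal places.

w1 = Tv₀ = ((-3)·1 + 3·0; 4·1 + 4·0) = (-3, 4)
Tw1 = (21, 4)
w1·Tw1 = (-3)·21 + 4·4 = -47; w1·w1 = (-3)·(-3) + 4·4 = 25
λ ≈ -47/25 = -1.880

λ ≈ -1.880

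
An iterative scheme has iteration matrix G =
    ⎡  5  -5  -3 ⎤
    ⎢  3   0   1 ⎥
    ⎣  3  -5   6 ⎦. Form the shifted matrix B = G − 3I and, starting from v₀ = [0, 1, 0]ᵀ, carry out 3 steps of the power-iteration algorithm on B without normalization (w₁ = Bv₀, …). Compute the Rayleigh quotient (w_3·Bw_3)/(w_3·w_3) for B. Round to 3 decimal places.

B = G − 3I has rows (2, -5, -3); (3, -3, 1); (3, -5, 3)
w1 = Bv₀ = (-5, -3, -5)
w2 = Bw1 = (20, -11, -15)
w3 = Bw2 = (140, 78, 70)
Bw3 = (-320, 256, 240)
w3·Bw3 = -8032; w3·w3 = 30584; μ ≈ -8032/30584 = -0.263

μ ≈ -0.263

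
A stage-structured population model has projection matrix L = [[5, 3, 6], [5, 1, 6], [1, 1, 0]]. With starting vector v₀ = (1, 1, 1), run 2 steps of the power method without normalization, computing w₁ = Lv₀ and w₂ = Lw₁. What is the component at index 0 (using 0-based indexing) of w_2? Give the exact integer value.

w1 = Lv₀ = (5·1 + 3·1 + 6·1; 5·1 + 1·1 + 6·1; 1·1 + 1·1 + 0·1) = (14, 12, 2)
w2 = Lw1 = (5·14 + 3·12 + 6·2; 5·14 + 1·12 + 6·2; 1·14 + 1·12 + 0·2) = (118, 94, 26)
The requested component of w2 is 118.

118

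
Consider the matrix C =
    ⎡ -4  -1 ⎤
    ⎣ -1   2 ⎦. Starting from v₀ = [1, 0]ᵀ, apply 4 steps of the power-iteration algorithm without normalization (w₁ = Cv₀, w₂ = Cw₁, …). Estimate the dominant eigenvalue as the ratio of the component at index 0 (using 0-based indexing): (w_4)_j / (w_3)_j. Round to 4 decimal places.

λ ≈ -4.1857

w1 = Cv₀ = ((-4)·1 + (-1)·0; (-1)·1 + 2·0) = (-4, -1)
w2 = Cw1 = ((-4)·(-4) + (-1)·(-1); (-1)·(-4) + 2·(-1)) = (17, 2)
w3 = Cw2 = (-70, -13)
w4 = Cw3 = (293, 44)
Ratio at component: 293 / -70 = -4.1857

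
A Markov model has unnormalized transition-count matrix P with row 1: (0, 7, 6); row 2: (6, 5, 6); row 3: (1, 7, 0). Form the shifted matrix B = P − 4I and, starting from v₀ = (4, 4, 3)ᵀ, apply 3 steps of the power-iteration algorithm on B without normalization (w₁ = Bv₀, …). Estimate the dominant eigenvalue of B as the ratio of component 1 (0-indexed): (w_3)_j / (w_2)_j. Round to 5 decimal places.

B = P − 4I has rows (-4, 7, 6); (6, 1, 6); (1, 7, -4)
w1 = Bv₀ = ((-4)·4 + 7·4 + 6·3; 6·4 + 1·4 + 6·3; 1·4 + 7·4 + (-4)·3) = (30, 46, 20)
w2 = Bw1 = ((-4)·30 + 7·46 + 6·20; 6·30 + 1·46 + 6·20; 1·30 + 7·46 + (-4)·20) = (322, 346, 272)
w3 = Bw2 = (2766, 3910, 1656)
Ratio: 3910/346 = 11.30058

μ ≈ 11.30058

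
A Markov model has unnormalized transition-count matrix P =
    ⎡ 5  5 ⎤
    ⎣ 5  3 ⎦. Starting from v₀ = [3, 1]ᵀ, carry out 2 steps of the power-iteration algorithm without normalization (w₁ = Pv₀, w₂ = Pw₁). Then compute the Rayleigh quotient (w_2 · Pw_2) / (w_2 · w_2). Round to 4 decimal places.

w1 = Pv₀ = (5·3 + 5·1; 5·3 + 3·1) = (20, 18)
w2 = Pw1 = (5·20 + 5·18; 5·20 + 3·18) = (190, 154)
Pw2 = (1720, 1412)
w2·Pw2 = 190·1720 + 154·1412 = 544248; w2·w2 = 190·190 + 154·154 = 59816
λ ≈ 544248/59816 = 9.0987

λ ≈ 9.0987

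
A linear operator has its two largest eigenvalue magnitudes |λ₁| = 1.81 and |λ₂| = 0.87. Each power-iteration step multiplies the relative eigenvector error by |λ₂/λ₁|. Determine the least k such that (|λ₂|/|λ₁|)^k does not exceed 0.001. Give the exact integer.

|λ₂/λ₁| = 0.87/1.81 = 0.48066
Need k ≥ ln(0.001) / ln(0.48066) = -6.9078 / -0.7326 ≈ 9.429
Smallest integer k satisfying the bound: 10

10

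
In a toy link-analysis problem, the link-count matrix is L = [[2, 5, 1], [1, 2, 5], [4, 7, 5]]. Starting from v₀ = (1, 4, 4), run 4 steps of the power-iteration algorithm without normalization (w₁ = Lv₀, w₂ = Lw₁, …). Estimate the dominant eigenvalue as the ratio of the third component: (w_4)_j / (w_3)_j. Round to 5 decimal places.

w1 = Lv₀ = (2·1 + 5·4 + 1·4; 1·1 + 2·4 + 5·4; 4·1 + 7·4 + 5·4) = (26, 29, 52)
w2 = Lw1 = (2·26 + 5·29 + 1·52; 1·26 + 2·29 + 5·52; 4·26 + 7·29 + 5·52) = (249, 344, 567)
w3 = Lw2 = (2785, 3772, 6239)
w4 = Lw3 = (30669, 41524, 68739)
Ratio at component: 68739 / 6239 = 11.01763

11.01763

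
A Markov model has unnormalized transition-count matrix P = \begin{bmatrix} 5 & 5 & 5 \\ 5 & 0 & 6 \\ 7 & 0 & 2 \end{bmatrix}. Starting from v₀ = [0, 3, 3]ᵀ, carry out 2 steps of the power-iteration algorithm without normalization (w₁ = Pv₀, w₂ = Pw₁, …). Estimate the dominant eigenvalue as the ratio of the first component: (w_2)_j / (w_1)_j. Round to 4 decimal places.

9.0000

w1 = Pv₀ = (5·0 + 5·3 + 5·3; 5·0 + 0·3 + 6·3; 7·0 + 0·3 + 2·3) = (30, 18, 6)
w2 = Pw1 = (5·30 + 5·18 + 5·6; 5·30 + 0·18 + 6·6; 7·30 + 0·18 + 2·6) = (270, 186, 222)
Ratio at component: 270 / 30 = 9.0000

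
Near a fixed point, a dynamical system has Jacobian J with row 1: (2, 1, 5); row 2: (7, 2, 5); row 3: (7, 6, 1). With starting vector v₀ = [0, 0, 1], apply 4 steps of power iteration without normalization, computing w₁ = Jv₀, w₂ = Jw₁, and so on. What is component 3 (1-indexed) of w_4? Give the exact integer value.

w1 = Jv₀ = (2·0 + 1·0 + 5·1; 7·0 + 2·0 + 5·1; 7·0 + 6·0 + 1·1) = (5, 5, 1)
w2 = Jw1 = (2·5 + 1·5 + 5·1; 7·5 + 2·5 + 5·1; 7·5 + 6·5 + 1·1) = (20, 50, 66)
w3 = Jw2 = (420, 570, 506)
w4 = Jw3 = (3940, 6610, 6866)
The requested component of w4 is 6866.

6866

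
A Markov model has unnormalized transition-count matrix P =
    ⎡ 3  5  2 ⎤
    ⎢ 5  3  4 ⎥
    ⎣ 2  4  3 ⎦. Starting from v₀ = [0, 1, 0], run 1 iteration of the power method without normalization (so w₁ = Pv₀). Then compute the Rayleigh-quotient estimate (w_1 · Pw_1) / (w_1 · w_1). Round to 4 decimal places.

w1 = Pv₀ = (5, 3, 4)
Pw1 = (38, 50, 34)
w1·Pw1 = 5·38 + 3·50 + 4·34 = 476; w1·w1 = 5·5 + 3·3 + 4·4 = 50
λ ≈ 476/50 = 9.5200

λ ≈ 9.5200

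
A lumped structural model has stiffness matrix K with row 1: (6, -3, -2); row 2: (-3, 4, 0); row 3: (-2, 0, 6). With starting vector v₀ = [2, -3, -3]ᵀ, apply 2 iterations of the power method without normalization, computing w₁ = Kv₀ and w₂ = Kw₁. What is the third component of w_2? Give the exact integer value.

-186

w1 = Kv₀ = (6·2 + (-3)·(-3) + (-2)·(-3); (-3)·2 + 4·(-3) + 0·(-3); (-2)·2 + 0·(-3) + 6·(-3)) = (27, -18, -22)
w2 = Kw1 = (6·27 + (-3)·(-18) + (-2)·(-22); (-3)·27 + 4·(-18) + 0·(-22); (-2)·27 + 0·(-18) + 6·(-22)) = (260, -153, -186)
The requested component of w2 is -186.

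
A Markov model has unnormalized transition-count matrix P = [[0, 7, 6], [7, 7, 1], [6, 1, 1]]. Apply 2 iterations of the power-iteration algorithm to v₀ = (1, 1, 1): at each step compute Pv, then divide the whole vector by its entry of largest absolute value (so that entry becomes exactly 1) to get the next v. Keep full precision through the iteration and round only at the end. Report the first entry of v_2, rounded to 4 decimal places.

Pv0 = (13.00000, 15.00000, 8.00000); divide by 15.00000 → v1 = (0.86667, 1.00000, 0.53333)
Pv1 = (10.20000, 13.60000, 6.73333); divide by 13.60000 → v2 = (0.75000, 1.00000, 0.49510)
Requested entry of v2: 153/204 = 0.7500

0.7500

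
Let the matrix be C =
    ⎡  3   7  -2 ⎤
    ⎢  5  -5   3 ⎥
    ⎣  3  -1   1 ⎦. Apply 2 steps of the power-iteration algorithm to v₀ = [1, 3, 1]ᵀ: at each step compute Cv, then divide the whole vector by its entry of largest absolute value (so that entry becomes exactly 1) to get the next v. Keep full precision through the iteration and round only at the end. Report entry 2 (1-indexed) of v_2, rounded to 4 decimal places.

1.0000

Cv0 = (22.00000, -7.00000, 1.00000); divide by 22.00000 → v1 = (1.00000, -0.31818, 0.04545)
Cv1 = (0.68182, 6.72727, 3.36364); divide by 6.72727 → v2 = (0.10135, 1.00000, 0.50000)
Requested entry of v2: 148/148 = 1.0000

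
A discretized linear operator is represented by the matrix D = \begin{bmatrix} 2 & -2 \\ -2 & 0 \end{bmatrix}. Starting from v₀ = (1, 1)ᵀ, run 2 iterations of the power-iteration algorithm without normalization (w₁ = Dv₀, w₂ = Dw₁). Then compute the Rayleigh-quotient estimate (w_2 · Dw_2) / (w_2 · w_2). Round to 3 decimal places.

w1 = Dv₀ = (2·1 + (-2)·1; (-2)·1 + 0·1) = (0, -2)
w2 = Dw1 = (2·0 + (-2)·(-2); (-2)·0 + 0·(-2)) = (4, 0)
Dw2 = (8, -8)
w2·Dw2 = 4·8 + 0·(-8) = 32; w2·w2 = 4·4 + 0·0 = 16
λ ≈ 32/16 = 2.000

λ ≈ 2.000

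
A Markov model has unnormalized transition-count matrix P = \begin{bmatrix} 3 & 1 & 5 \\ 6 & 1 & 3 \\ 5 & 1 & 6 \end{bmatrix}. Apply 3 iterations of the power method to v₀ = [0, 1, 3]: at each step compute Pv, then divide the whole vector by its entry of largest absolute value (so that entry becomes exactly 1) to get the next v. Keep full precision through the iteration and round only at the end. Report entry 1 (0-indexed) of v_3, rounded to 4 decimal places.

0.7867

Pv0 = (16.00000, 10.00000, 19.00000); divide by 19.00000 → v1 = (0.84211, 0.52632, 1.00000)
Pv1 = (8.05263, 8.57895, 10.73684); divide by 10.73684 → v2 = (0.75000, 0.79902, 1.00000)
Pv2 = (8.04902, 8.29902, 10.54902); divide by 10.54902 → v3 = (0.76301, 0.78671, 1.00000)
Requested entry of v3: 1693/2152 = 0.7867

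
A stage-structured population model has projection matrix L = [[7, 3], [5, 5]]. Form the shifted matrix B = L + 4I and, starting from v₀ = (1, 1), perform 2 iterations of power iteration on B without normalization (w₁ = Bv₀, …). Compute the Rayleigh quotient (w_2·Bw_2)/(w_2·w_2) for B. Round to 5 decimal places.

14.00000

B = L + 4I has rows (11, 3); (5, 9)
w1 = Bv₀ = (11·1 + 3·1; 5·1 + 9·1) = (14, 14)
w2 = Bw1 = (11·14 + 3·14; 5·14 + 9·14) = (196, 196)
Bw2 = (2744, 2744)
w2·Bw2 = 1075648; w2·w2 = 76832; μ ≈ 1075648/76832 = 14.00000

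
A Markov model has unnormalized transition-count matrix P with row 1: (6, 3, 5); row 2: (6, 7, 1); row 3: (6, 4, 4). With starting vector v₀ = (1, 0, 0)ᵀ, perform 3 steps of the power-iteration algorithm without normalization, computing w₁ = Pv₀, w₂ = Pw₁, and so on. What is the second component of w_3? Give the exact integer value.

1176

w1 = Pv₀ = (6, 6, 6)
w2 = Pw1 = (84, 84, 84)
w3 = Pw2 = (1176, 1176, 1176)
The requested component of w3 is 1176.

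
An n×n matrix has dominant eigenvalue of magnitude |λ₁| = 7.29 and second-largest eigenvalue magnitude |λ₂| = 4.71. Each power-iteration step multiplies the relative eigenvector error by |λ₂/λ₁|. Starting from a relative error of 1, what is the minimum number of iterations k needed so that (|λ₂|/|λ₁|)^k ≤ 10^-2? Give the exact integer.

11

|λ₂/λ₁| = 4.71/7.29 = 0.64609
Need k ≥ ln(10^-2) / ln(0.64609) = -4.6052 / -0.4368 ≈ 10.543
Smallest integer k satisfying the bound: 11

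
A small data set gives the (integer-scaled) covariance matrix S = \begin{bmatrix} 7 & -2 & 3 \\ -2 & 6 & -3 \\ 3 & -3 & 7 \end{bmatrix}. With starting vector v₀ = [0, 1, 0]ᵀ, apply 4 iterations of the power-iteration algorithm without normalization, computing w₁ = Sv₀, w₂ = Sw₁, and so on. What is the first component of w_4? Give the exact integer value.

w1 = Sv₀ = (7·0 + (-2)·1 + 3·0; (-2)·0 + 6·1 + (-3)·0; 3·0 + (-3)·1 + 7·0) = (-2, 6, -3)
w2 = Sw1 = (7·(-2) + (-2)·6 + 3·(-3); (-2)·(-2) + 6·6 + (-3)·(-3); 3·(-2) + (-3)·6 + 7·(-3)) = (-35, 49, -45)
w3 = Sw2 = (-478, 499, -567)
w4 = Sw3 = (-6045, 5651, -6900)
The requested component of w4 is -6045.

-6045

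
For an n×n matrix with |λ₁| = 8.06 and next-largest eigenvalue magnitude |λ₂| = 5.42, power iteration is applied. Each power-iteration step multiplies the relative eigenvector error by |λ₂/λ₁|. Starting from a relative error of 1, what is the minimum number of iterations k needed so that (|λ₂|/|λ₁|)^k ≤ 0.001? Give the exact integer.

18

|λ₂/λ₁| = 5.42/8.06 = 0.67246
Need k ≥ ln(0.001) / ln(0.67246) = -6.9078 / -0.3968 ≈ 17.408
Smallest integer k satisfying the bound: 18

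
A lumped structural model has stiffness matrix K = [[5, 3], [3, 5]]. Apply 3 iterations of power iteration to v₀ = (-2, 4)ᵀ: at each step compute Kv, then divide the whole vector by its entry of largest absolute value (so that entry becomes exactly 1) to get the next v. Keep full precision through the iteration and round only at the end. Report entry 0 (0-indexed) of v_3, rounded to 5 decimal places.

Kv0 = (2.000000, 14.000000); divide by 14.000000 → v1 = (0.142857, 1.000000)
Kv1 = (3.714286, 5.428571); divide by 5.428571 → v2 = (0.684211, 1.000000)
Kv2 = (6.421053, 7.052632); divide by 7.052632 → v3 = (0.910448, 1.000000)
Requested entry of v3: 488/536 = 0.91045

0.91045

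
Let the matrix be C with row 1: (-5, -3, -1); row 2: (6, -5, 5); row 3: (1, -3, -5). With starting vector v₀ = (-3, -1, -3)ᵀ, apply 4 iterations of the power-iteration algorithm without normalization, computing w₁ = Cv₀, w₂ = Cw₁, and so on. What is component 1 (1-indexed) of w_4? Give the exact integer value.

10887

w1 = Cv₀ = ((-5)·(-3) + (-3)·(-1) + (-1)·(-3); 6·(-3) + (-5)·(-1) + 5·(-3); 1·(-3) + (-3)·(-1) + (-5)·(-3)) = (21, -28, 15)
w2 = Cw1 = ((-5)·21 + (-3)·(-28) + (-1)·15; 6·21 + (-5)·(-28) + 5·15; 1·21 + (-3)·(-28) + (-5)·15) = (-36, 341, 30)
w3 = Cw2 = (-873, -1771, -1209)
w4 = Cw3 = (10887, -2428, 10485)
The requested component of w4 is 10887.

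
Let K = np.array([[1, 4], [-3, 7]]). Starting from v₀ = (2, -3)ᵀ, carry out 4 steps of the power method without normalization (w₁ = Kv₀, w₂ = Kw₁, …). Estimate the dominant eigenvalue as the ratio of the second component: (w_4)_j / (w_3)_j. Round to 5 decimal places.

w1 = Kv₀ = (1·2 + 4·(-3); (-3)·2 + 7·(-3)) = (-10, -27)
w2 = Kw1 = (1·(-10) + 4·(-27); (-3)·(-10) + 7·(-27)) = (-118, -159)
w3 = Kw2 = (-754, -759)
w4 = Kw3 = (-3790, -3051)
Ratio at component: -3051 / -759 = 4.01976

4.01976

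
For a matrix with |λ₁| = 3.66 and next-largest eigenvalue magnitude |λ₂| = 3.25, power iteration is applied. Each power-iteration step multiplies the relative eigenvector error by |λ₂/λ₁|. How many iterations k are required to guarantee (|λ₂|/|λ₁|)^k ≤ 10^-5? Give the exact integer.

|λ₂/λ₁| = 3.25/3.66 = 0.88798
Need k ≥ ln(10^-5) / ln(0.88798) = -11.5129 / -0.1188 ≈ 96.903
Smallest integer k satisfying the bound: 97

97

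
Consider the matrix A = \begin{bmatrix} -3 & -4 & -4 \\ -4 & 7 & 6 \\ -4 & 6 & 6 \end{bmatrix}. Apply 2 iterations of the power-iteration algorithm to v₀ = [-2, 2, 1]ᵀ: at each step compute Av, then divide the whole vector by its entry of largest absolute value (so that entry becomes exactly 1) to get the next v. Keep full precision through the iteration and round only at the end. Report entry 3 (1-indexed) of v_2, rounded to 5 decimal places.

0.92553

Av0 = (-6.000000, 28.000000, 26.000000); divide by 28.000000 → v1 = (-0.214286, 1.000000, 0.928571)
Av1 = (-7.071429, 13.428571, 12.428571); divide by 13.428571 → v2 = (-0.526596, 1.000000, 0.925532)
Requested entry of v2: 348/376 = 0.92553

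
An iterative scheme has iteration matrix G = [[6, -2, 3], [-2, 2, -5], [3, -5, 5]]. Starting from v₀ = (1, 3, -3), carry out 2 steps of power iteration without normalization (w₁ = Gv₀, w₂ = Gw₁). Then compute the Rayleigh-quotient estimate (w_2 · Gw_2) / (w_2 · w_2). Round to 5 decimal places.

λ ≈ 11.11732

w1 = Gv₀ = (-9, 19, -27)
w2 = Gw1 = (-173, 191, -257)
Gw2 = (-2191, 2013, -2759)
w2·Gw2 = (-173)·(-2191) + 191·2013 + (-257)·(-2759) = 1472589; w2·w2 = (-173)·(-173) + 191·191 + (-257)·(-257) = 132459
λ ≈ 1472589/132459 = 11.11732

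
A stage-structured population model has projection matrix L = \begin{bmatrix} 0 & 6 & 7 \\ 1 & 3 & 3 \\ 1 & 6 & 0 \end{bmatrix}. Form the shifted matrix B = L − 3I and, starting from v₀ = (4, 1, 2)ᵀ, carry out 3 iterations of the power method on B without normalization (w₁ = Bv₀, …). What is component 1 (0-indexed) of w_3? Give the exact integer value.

B = L − 3I has rows (-3, 6, 7); (1, 0, 3); (1, 6, -3)
w1 = Bv₀ = ((-3)·4 + 6·1 + 7·2; 1·4 + 0·1 + 3·2; 1·4 + 6·1 + (-3)·2) = (8, 10, 4)
w2 = Bw1 = ((-3)·8 + 6·10 + 7·4; 1·8 + 0·10 + 3·4; 1·8 + 6·10 + (-3)·4) = (64, 20, 56)
w3 = Bw2 = (320, 232, 16)
Requested component of w3: 232

232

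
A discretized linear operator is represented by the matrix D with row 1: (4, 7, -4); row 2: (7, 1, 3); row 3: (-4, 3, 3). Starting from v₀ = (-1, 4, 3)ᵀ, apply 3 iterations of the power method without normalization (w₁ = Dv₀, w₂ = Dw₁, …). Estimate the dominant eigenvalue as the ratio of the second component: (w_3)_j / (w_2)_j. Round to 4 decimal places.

w1 = Dv₀ = (4·(-1) + 7·4 + (-4)·3; 7·(-1) + 1·4 + 3·3; (-4)·(-1) + 3·4 + 3·3) = (12, 6, 25)
w2 = Dw1 = (4·12 + 7·6 + (-4)·25; 7·12 + 1·6 + 3·25; (-4)·12 + 3·6 + 3·25) = (-10, 165, 45)
w3 = Dw2 = (935, 230, 670)
Ratio at component: 230 / 165 = 1.3939

λ ≈ 1.3939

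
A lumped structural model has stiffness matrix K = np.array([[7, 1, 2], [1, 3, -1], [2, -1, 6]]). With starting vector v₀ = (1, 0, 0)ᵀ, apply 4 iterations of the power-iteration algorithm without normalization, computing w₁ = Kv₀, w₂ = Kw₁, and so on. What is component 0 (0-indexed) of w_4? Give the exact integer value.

w1 = Kv₀ = (7, 1, 2)
w2 = Kw1 = (54, 8, 25)
w3 = Kw2 = (436, 53, 250)
w4 = Kw3 = (3605, 345, 2319)
The requested component of w4 is 3605.

3605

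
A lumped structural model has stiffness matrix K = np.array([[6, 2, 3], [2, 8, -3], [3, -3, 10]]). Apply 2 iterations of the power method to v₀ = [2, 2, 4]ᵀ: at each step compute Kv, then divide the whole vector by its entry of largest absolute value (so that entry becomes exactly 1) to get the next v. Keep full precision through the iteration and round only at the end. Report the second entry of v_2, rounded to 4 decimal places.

0.0000

Kv0 = (28.00000, 8.00000, 40.00000); divide by 40.00000 → v1 = (0.70000, 0.20000, 1.00000)
Kv1 = (7.60000, 0.00000, 11.50000); divide by 11.50000 → v2 = (0.66087, 0.00000, 1.00000)
Requested entry of v2: 0/460 = 0.0000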